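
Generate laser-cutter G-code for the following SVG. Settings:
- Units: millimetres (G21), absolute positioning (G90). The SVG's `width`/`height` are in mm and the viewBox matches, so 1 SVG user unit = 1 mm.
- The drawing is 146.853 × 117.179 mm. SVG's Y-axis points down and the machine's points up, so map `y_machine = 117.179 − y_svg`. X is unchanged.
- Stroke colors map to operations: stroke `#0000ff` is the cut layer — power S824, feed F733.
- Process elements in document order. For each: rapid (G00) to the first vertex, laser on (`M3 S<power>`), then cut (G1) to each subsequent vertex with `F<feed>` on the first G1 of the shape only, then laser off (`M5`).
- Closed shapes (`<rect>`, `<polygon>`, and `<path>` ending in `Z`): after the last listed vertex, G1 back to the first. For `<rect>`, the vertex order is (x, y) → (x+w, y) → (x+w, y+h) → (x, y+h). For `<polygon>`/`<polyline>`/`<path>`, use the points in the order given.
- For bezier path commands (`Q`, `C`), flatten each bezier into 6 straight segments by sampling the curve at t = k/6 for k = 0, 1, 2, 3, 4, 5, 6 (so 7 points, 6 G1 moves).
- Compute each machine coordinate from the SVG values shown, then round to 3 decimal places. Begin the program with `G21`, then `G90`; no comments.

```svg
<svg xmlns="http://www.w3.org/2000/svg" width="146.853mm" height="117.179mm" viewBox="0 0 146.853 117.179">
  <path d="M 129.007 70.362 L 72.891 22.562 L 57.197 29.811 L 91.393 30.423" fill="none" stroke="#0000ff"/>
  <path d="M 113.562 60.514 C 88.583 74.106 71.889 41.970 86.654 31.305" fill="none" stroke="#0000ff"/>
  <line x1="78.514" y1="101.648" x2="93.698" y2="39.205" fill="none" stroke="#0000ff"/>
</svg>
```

G21
G90
G00 X129.007 Y46.817
M3 S824
G1 X72.891 Y94.617 F733
G1 X57.197 Y87.368
G1 X91.393 Y86.756
M5
G00 X113.562 Y56.665
M3 S824
G1 X101.870 Y53.369 F733
G1 X92.203 Y55.827
G1 X85.204 Y62.173
G1 X81.517 Y70.541
G1 X81.786 Y79.063
G1 X86.654 Y85.874
M5
G00 X78.514 Y15.531
M3 S824
G1 X93.698 Y77.974 F733
M5

Since the viewBox matches the mm dimensions, user units are millimetres directly. The only transform is the Y-flip y_m = 117.179 − y_svg.

Shape 1 is a open polyline drawn with `<path>`. Its stroke #0000ff means cut at S824, F733. After flipping Y the toolpath is (129.007,46.817) → (72.891,94.617) → (57.197,87.368) → (91.393,86.756).

Shape 2 is a cubic bezier drawn with `<path>`. Its stroke #0000ff means cut at S824, F733. After flipping Y the toolpath is (113.562,56.665) → (101.870,53.369) → (92.203,55.827) → (85.204,62.173) → (81.517,70.541) → (81.786,79.063) → (86.654,85.874).

Shape 3 is a line segment drawn with `<line>`. Its stroke #0000ff means cut at S824, F733. After flipping Y the toolpath is (78.514,15.531) → (93.698,77.974).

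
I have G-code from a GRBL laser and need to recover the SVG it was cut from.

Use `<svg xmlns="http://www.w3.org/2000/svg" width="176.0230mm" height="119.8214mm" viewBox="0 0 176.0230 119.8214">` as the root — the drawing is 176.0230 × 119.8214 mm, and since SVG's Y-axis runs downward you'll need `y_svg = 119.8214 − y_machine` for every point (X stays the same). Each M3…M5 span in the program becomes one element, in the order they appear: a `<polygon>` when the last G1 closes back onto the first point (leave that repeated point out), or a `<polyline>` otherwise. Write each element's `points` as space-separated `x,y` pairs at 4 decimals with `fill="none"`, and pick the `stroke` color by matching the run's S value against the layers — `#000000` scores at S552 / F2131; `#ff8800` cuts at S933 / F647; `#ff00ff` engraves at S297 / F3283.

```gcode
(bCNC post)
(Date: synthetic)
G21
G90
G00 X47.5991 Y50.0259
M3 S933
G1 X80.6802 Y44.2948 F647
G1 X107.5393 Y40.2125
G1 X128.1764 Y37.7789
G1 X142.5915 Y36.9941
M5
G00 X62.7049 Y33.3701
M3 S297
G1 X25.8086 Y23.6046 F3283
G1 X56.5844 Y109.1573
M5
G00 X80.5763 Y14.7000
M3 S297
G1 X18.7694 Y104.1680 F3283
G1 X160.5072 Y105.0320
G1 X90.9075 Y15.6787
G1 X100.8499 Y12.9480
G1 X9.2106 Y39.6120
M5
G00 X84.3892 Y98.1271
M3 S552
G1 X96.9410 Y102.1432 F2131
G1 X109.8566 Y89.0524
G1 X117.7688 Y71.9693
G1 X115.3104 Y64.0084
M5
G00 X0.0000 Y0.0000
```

Each laser-on run becomes one SVG element. Flip Y back into SVG space with y_svg = 119.8214 − y_machine.

Run 1: the run's S933 means `#ff8800` (cut). The run is open, so emit a `<polyline>` with points (Y-flipped): 47.5991,69.7955 80.6802,75.5266 107.5393,79.6089 128.1764,82.0425 142.5915,82.8273.

Run 2: S297 ⇒ engrave layer `#ff00ff`. The run is open, so emit a `<polyline>` with points (Y-flipped): 62.7049,86.4513 25.8086,96.2168 56.5844,10.6641.

Run 3: the run's S297 means `#ff00ff` (engrave). The run is open, so emit a `<polyline>` with points (Y-flipped): 80.5763,105.1214 18.7694,15.6534 160.5072,14.7894 90.9075,104.1427 100.8499,106.8734 9.2106,80.2094.

Run 4: the run's S552 means `#000000` (score). The run is open, so emit a `<polyline>` with points (Y-flipped): 84.3892,21.6943 96.9410,17.6782 109.8566,30.7690 117.7688,47.8521 115.3104,55.8130.

<svg xmlns="http://www.w3.org/2000/svg" width="176.0230mm" height="119.8214mm" viewBox="0 0 176.0230 119.8214">
  <polyline points="47.5991,69.7955 80.6802,75.5266 107.5393,79.6089 128.1764,82.0425 142.5915,82.8273" fill="none" stroke="#ff8800"/>
  <polyline points="62.7049,86.4513 25.8086,96.2168 56.5844,10.6641" fill="none" stroke="#ff00ff"/>
  <polyline points="80.5763,105.1214 18.7694,15.6534 160.5072,14.7894 90.9075,104.1427 100.8499,106.8734 9.2106,80.2094" fill="none" stroke="#ff00ff"/>
  <polyline points="84.3892,21.6943 96.9410,17.6782 109.8566,30.7690 117.7688,47.8521 115.3104,55.8130" fill="none" stroke="#000000"/>
</svg>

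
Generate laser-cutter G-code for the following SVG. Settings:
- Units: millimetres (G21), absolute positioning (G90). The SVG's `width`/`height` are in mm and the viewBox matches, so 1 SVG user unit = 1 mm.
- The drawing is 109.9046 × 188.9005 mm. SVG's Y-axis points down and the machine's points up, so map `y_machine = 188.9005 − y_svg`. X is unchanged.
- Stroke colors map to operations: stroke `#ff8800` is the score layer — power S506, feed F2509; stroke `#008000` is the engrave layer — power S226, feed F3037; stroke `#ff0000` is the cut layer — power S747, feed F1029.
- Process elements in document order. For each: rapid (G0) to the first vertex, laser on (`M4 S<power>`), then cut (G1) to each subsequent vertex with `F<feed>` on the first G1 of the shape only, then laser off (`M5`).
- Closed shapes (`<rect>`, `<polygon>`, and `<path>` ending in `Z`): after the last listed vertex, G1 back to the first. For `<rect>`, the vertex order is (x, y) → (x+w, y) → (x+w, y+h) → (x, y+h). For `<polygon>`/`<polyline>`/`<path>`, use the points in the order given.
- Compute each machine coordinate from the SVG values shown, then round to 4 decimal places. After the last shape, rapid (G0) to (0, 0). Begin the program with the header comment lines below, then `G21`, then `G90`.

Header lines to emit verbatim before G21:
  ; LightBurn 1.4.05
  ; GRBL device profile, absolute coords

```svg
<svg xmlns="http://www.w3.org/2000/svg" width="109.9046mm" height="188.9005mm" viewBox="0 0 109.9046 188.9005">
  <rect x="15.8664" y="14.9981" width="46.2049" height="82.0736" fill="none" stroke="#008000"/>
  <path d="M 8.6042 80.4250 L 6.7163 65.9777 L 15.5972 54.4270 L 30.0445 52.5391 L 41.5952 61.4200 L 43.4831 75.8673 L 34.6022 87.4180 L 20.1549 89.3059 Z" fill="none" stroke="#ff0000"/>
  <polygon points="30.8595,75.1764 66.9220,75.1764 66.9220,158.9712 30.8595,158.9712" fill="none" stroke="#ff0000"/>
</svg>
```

; LightBurn 1.4.05
; GRBL device profile, absolute coords
G21
G90
G0 X15.8664 Y173.9024
M4 S226
G1 X62.0713 Y173.9024 F3037
G1 X62.0713 Y91.8288
G1 X15.8664 Y91.8288
G1 X15.8664 Y173.9024
M5
G0 X8.6042 Y108.4755
M4 S747
G1 X6.7163 Y122.9228 F1029
G1 X15.5972 Y134.4735
G1 X30.0445 Y136.3614
G1 X41.5952 Y127.4805
G1 X43.4831 Y113.0332
G1 X34.6022 Y101.4825
G1 X20.1549 Y99.5946
G1 X8.6042 Y108.4755
M5
G0 X30.8595 Y113.7241
M4 S747
G1 X66.9220 Y113.7241 F1029
G1 X66.9220 Y29.9293
G1 X30.8595 Y29.9293
G1 X30.8595 Y113.7241
M5
G0 X0.0000 Y0.0000

Since the viewBox matches the mm dimensions, user units are millimetres directly. The only transform is the Y-flip y_m = 188.9005 − y_svg.

Shape 1 is a rectangle drawn with `<rect>`. Its stroke #008000 means engrave at S226, F3037. After flipping Y the toolpath is (15.8664,173.9024) → (62.0713,173.9024) → (62.0713,91.8288) → (15.8664,91.8288) → (15.8664,173.9024), returning to the start.

Shape 2 is a regular polygon drawn with `<path>`. Its stroke #ff0000 means cut at S747, F1029. After flipping Y the toolpath is (8.6042,108.4755) → (6.7163,122.9228) → (15.5972,134.4735) → (30.0445,136.3614) → (41.5952,127.4805) → (43.4831,113.0332) → (34.6022,101.4825) → (20.1549,99.5946) → (8.6042,108.4755), returning to the start.

Shape 3 is a rectangle drawn with `<polygon>`. Its stroke #ff0000 means cut at S747, F1029. After flipping Y the toolpath is (30.8595,113.7241) → (66.9220,113.7241) → (66.9220,29.9293) → (30.8595,29.9293) → (30.8595,113.7241), returning to the start.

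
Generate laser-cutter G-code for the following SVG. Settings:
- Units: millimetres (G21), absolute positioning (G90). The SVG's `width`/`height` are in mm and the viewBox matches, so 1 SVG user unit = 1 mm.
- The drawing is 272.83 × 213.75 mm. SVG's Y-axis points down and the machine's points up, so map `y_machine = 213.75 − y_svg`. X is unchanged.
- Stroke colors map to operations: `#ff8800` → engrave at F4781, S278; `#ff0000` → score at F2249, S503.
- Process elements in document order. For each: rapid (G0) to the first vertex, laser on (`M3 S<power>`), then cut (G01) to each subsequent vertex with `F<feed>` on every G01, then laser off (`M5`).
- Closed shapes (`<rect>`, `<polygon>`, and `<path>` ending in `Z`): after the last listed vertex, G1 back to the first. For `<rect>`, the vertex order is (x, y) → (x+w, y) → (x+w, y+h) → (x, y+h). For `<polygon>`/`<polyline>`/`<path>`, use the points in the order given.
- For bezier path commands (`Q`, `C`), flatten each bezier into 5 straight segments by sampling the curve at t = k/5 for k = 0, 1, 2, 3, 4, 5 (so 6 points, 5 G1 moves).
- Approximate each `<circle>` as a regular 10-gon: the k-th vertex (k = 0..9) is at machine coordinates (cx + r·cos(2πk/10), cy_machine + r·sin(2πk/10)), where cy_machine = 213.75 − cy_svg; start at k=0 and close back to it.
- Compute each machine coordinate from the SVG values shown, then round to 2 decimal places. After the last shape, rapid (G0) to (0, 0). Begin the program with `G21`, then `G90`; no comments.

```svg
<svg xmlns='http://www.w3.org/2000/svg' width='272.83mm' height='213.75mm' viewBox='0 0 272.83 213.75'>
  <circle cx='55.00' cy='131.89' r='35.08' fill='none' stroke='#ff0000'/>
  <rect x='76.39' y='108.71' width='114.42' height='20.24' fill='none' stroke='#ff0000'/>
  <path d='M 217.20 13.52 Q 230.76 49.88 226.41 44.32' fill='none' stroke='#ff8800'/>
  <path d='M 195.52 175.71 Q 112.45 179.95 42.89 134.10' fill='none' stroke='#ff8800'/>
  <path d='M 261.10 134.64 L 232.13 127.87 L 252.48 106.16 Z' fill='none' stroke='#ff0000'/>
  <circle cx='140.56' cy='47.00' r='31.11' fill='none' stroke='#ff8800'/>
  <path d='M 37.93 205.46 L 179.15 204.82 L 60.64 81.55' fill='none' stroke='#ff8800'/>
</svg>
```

Since the viewBox matches the mm dimensions, user units are millimetres directly. The only transform is the Y-flip y_m = 213.75 − y_svg.

Shape 1 is a circle drawn with `<circle>`. Its stroke #ff0000 means score at S503, F2249. After flipping Y the toolpath is (90.08,81.86) → (83.38,102.48) → (65.84,115.22) → (44.16,115.22) → (26.62,102.48) → (19.92,81.86) → (26.62,61.24) → (44.16,48.50) → (65.84,48.50) → (83.38,61.24) → (90.08,81.86), returning to the start.

Shape 2 is a rectangle drawn with `<rect>`. Its stroke #ff0000 means score at S503, F2249. After flipping Y the toolpath is (76.39,105.04) → (190.81,105.04) → (190.81,84.80) → (76.39,84.80) → (76.39,105.04), returning to the start.

Shape 3 is a quadratic bezier drawn with `<path>`. Its stroke #ff8800 means engrave at S278, F4781. After flipping Y the toolpath is (217.20,200.23) → (221.91,187.36) → (225.18,177.85) → (227.02,171.69) → (227.43,168.88) → (226.41,169.43).

Shape 4 is a quadratic bezier drawn with `<path>`. Its stroke #ff8800 means engrave at S278, F4781. After flipping Y the toolpath is (195.52,38.04) → (162.83,38.35) → (131.23,42.66) → (100.70,50.98) → (71.25,63.31) → (42.89,79.65).

Shape 5 is a regular polygon drawn with `<path>`. Its stroke #ff0000 means score at S503, F2249. After flipping Y the toolpath is (261.10,79.11) → (232.13,85.88) → (252.48,107.59) → (261.10,79.11), returning to the start.

Shape 6 is a circle drawn with `<circle>`. Its stroke #ff8800 means engrave at S278, F4781. After flipping Y the toolpath is (171.67,166.75) → (165.73,185.04) → (150.17,196.34) → (130.95,196.34) → (115.39,185.04) → (109.45,166.75) → (115.39,148.46) → (130.95,137.16) → (150.17,137.16) → (165.73,148.46) → (171.67,166.75), returning to the start.

Shape 7 is a open polyline drawn with `<path>`. Its stroke #ff8800 means engrave at S278, F4781. After flipping Y the toolpath is (37.93,8.29) → (179.15,8.93) → (60.64,132.20).

G21
G90
G0 X90.08 Y81.86
M3 S503
G01 X83.38 Y102.48 F2249
G01 X65.84 Y115.22 F2249
G01 X44.16 Y115.22 F2249
G01 X26.62 Y102.48 F2249
G01 X19.92 Y81.86 F2249
G01 X26.62 Y61.24 F2249
G01 X44.16 Y48.50 F2249
G01 X65.84 Y48.50 F2249
G01 X83.38 Y61.24 F2249
G01 X90.08 Y81.86 F2249
M5
G0 X76.39 Y105.04
M3 S503
G01 X190.81 Y105.04 F2249
G01 X190.81 Y84.80 F2249
G01 X76.39 Y84.80 F2249
G01 X76.39 Y105.04 F2249
M5
G0 X217.20 Y200.23
M3 S278
G01 X221.91 Y187.36 F4781
G01 X225.18 Y177.85 F4781
G01 X227.02 Y171.69 F4781
G01 X227.43 Y168.88 F4781
G01 X226.41 Y169.43 F4781
M5
G0 X195.52 Y38.04
M3 S278
G01 X162.83 Y38.35 F4781
G01 X131.23 Y42.66 F4781
G01 X100.70 Y50.98 F4781
G01 X71.25 Y63.31 F4781
G01 X42.89 Y79.65 F4781
M5
G0 X261.10 Y79.11
M3 S503
G01 X232.13 Y85.88 F2249
G01 X252.48 Y107.59 F2249
G01 X261.10 Y79.11 F2249
M5
G0 X171.67 Y166.75
M3 S278
G01 X165.73 Y185.04 F4781
G01 X150.17 Y196.34 F4781
G01 X130.95 Y196.34 F4781
G01 X115.39 Y185.04 F4781
G01 X109.45 Y166.75 F4781
G01 X115.39 Y148.46 F4781
G01 X130.95 Y137.16 F4781
G01 X150.17 Y137.16 F4781
G01 X165.73 Y148.46 F4781
G01 X171.67 Y166.75 F4781
M5
G0 X37.93 Y8.29
M3 S278
G01 X179.15 Y8.93 F4781
G01 X60.64 Y132.20 F4781
M5
G0 X0.00 Y0.00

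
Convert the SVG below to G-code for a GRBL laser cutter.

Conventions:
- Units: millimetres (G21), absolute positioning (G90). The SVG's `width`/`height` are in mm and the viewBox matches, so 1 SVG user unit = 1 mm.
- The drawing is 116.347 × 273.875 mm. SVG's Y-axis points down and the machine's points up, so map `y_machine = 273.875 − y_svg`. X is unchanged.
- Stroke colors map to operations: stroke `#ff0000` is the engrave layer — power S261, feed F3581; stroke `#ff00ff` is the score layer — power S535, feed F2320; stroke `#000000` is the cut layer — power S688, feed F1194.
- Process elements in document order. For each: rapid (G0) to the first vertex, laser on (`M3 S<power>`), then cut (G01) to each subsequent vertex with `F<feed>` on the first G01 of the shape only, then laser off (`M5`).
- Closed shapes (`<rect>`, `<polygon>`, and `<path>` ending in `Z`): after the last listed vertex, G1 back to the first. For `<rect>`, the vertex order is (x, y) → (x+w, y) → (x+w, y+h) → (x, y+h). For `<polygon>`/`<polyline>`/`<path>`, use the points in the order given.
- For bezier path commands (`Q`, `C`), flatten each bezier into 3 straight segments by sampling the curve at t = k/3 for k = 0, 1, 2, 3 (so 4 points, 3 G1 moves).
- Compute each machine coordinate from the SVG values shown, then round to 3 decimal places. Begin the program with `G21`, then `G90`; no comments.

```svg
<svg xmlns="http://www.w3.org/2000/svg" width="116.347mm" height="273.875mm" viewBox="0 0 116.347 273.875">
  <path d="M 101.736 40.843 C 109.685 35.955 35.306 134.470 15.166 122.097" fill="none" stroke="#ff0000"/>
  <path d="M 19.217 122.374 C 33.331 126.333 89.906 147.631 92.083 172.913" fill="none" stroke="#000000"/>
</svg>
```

Since the viewBox matches the mm dimensions, user units are millimetres directly. The only transform is the Y-flip y_m = 273.875 − y_svg.

Shape 1 is a cubic bezier drawn with `<path>`. Its stroke #ff0000 means engrave at S261, F3581. After flipping Y the toolpath is (101.736,233.032) → (87.300,211.389) → (48.328,168.431) → (15.166,151.778).

Shape 2 is a cubic bezier drawn with `<path>`. Its stroke #000000 means cut at S688, F1194. After flipping Y the toolpath is (19.217,151.501) → (43.897,142.257) → (75.361,124.421) → (92.083,100.962).

G21
G90
G0 X101.736 Y233.032
M3 S261
G01 X87.300 Y211.389 F3581
G01 X48.328 Y168.431
G01 X15.166 Y151.778
M5
G0 X19.217 Y151.501
M3 S688
G01 X43.897 Y142.257 F1194
G01 X75.361 Y124.421
G01 X92.083 Y100.962
M5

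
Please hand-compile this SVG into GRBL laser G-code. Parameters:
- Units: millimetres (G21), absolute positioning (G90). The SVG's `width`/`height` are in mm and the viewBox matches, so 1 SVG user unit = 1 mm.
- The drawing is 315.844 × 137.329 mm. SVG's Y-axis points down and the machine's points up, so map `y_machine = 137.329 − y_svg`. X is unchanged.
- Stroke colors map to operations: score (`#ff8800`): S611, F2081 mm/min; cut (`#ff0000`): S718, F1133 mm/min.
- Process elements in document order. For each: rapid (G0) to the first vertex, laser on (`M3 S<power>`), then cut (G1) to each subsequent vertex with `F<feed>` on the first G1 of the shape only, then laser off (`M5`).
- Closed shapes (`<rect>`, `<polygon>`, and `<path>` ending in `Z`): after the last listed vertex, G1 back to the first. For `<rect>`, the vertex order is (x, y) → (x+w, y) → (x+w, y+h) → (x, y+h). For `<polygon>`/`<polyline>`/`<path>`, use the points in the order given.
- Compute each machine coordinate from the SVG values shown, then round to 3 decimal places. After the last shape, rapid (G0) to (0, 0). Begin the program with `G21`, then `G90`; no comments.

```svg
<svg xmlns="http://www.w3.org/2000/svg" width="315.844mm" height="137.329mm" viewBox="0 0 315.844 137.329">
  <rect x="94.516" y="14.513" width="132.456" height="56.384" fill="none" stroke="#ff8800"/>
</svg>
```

G21
G90
G0 X94.516 Y122.816
M3 S611
G1 X226.972 Y122.816 F2081
G1 X226.972 Y66.432
G1 X94.516 Y66.432
G1 X94.516 Y122.816
M5
G0 X0.000 Y0.000

viewBox `0 0 315.844 137.329` with mm width/height → 1 unit = 1 mm. Flip: y_m = 137.329 − y_svg.

**Shape 1** — `<rect>` rectangle, stroke `#ff8800` → score (S611, F2081). Machine vertices: (94.516,122.816) → (226.972,122.816) → (226.972,66.432) → (94.516,66.432) → (94.516,122.816). Closed: final G1 returns to the first vertex.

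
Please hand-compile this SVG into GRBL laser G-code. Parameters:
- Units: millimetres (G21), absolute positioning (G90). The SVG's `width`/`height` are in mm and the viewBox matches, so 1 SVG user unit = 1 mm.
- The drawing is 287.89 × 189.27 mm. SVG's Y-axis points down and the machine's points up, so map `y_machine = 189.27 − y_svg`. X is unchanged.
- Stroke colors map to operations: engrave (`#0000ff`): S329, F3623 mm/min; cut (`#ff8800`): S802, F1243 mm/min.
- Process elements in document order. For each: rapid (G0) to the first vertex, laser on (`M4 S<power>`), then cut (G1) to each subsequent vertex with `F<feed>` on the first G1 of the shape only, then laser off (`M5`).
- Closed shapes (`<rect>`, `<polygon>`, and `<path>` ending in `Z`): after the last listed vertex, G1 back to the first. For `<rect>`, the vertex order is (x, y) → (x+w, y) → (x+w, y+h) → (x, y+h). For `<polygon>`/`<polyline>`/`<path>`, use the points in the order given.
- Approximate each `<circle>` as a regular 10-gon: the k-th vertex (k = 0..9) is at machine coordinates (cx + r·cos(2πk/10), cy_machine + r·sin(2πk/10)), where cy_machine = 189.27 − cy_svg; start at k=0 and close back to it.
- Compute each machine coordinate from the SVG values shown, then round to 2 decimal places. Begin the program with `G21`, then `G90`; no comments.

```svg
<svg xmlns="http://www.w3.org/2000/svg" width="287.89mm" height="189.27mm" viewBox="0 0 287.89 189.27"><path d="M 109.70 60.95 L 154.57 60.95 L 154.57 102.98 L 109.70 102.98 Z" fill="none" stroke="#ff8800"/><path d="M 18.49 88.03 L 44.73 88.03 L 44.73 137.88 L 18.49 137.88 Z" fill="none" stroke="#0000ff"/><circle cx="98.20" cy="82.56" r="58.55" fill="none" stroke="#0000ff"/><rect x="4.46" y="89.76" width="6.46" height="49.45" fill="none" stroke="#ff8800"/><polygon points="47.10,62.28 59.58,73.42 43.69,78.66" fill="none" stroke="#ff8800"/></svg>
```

viewBox `0 0 287.89 189.27` with mm width/height → 1 unit = 1 mm. Flip: y_m = 189.27 − y_svg.

**Shape 1** — `<path>` rectangle, stroke `#ff8800` → cut (S802, F1243). Machine vertices: (109.70,128.32) → (154.57,128.32) → (154.57,86.29) → (109.70,86.29) → (109.70,128.32). Closed: final G1 returns to the first vertex.

**Shape 2** — `<path>` rectangle, stroke `#0000ff` → engrave (S329, F3623). Machine vertices: (18.49,101.24) → (44.73,101.24) → (44.73,51.39) → (18.49,51.39) → (18.49,101.24). Closed: final G1 returns to the first vertex.

**Shape 3** — `<circle>` circle, stroke `#0000ff` → engrave (S329, F3623). Machine vertices: (156.75,106.71) → (145.57,141.12) → (116.29,162.39) → (80.11,162.39) → (50.83,141.12) → (39.65,106.71) → (50.83,72.30) → (80.11,51.03) → (116.29,51.03) → (145.57,72.30) → (156.75,106.71). Closed: final G1 returns to the first vertex.

**Shape 4** — `<rect>` rectangle, stroke `#ff8800` → cut (S802, F1243). Machine vertices: (4.46,99.51) → (10.92,99.51) → (10.92,50.06) → (4.46,50.06) → (4.46,99.51). Closed: final G1 returns to the first vertex.

**Shape 5** — `<polygon>` regular polygon, stroke `#ff8800` → cut (S802, F1243). Machine vertices: (47.10,126.99) → (59.58,115.85) → (43.69,110.61) → (47.10,126.99). Closed: final G1 returns to the first vertex.

G21
G90
G0 X109.70 Y128.32
M4 S802
G1 X154.57 Y128.32 F1243
G1 X154.57 Y86.29
G1 X109.70 Y86.29
G1 X109.70 Y128.32
M5
G0 X18.49 Y101.24
M4 S329
G1 X44.73 Y101.24 F3623
G1 X44.73 Y51.39
G1 X18.49 Y51.39
G1 X18.49 Y101.24
M5
G0 X156.75 Y106.71
M4 S329
G1 X145.57 Y141.12 F3623
G1 X116.29 Y162.39
G1 X80.11 Y162.39
G1 X50.83 Y141.12
G1 X39.65 Y106.71
G1 X50.83 Y72.30
G1 X80.11 Y51.03
G1 X116.29 Y51.03
G1 X145.57 Y72.30
G1 X156.75 Y106.71
M5
G0 X4.46 Y99.51
M4 S802
G1 X10.92 Y99.51 F1243
G1 X10.92 Y50.06
G1 X4.46 Y50.06
G1 X4.46 Y99.51
M5
G0 X47.10 Y126.99
M4 S802
G1 X59.58 Y115.85 F1243
G1 X43.69 Y110.61
G1 X47.10 Y126.99
M5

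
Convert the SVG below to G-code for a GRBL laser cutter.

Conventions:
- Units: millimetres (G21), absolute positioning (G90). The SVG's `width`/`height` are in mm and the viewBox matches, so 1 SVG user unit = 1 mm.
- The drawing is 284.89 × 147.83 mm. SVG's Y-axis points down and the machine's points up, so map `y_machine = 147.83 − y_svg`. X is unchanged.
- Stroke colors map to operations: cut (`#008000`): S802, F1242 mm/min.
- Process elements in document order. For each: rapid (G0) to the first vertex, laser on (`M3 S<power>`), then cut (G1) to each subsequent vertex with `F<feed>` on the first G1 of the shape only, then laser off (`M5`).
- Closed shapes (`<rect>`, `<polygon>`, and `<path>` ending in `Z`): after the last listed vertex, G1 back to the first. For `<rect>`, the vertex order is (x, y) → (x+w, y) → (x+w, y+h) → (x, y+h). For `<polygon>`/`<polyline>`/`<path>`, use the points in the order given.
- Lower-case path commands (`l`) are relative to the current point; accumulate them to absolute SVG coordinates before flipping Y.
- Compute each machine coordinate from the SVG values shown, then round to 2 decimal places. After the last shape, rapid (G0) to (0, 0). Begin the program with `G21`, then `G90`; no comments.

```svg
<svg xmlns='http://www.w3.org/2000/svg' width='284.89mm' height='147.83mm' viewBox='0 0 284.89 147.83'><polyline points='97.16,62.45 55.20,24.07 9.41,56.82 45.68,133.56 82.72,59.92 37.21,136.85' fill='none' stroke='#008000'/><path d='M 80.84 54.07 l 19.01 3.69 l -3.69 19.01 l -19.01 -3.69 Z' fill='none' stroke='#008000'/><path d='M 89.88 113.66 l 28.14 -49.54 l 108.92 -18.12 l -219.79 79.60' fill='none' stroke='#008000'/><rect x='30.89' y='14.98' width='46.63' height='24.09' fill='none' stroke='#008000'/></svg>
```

viewBox `0 0 284.89 147.83` with mm width/height → 1 unit = 1 mm. Flip: y_m = 147.83 − y_svg.

**Shape 1** — `<polyline>` open polyline, stroke `#008000` → cut (S802, F1242). Machine vertices: (97.16,85.38) → (55.20,123.76) → (9.41,91.01) → (45.68,14.27) → (82.72,87.91) → (37.21,10.98). Open path.

**Shape 2** — `<path>` regular polygon, stroke `#008000` → cut (S802, F1242). Machine vertices: (80.84,93.76) → (99.85,90.07) → (96.16,71.06) → (77.15,74.75) → (80.84,93.76). Closed: final G1 returns to the first vertex.

**Shape 3** — `<path>` open polyline, stroke `#008000` → cut (S802, F1242). Machine vertices: (89.88,34.17) → (118.02,83.71) → (226.94,101.83) → (7.15,22.23). Open path.

**Shape 4** — `<rect>` rectangle, stroke `#008000` → cut (S802, F1242). Machine vertices: (30.89,132.85) → (77.52,132.85) → (77.52,108.76) → (30.89,108.76) → (30.89,132.85). Closed: final G1 returns to the first vertex.

G21
G90
G0 X97.16 Y85.38
M3 S802
G1 X55.20 Y123.76 F1242
G1 X9.41 Y91.01
G1 X45.68 Y14.27
G1 X82.72 Y87.91
G1 X37.21 Y10.98
M5
G0 X80.84 Y93.76
M3 S802
G1 X99.85 Y90.07 F1242
G1 X96.16 Y71.06
G1 X77.15 Y74.75
G1 X80.84 Y93.76
M5
G0 X89.88 Y34.17
M3 S802
G1 X118.02 Y83.71 F1242
G1 X226.94 Y101.83
G1 X7.15 Y22.23
M5
G0 X30.89 Y132.85
M3 S802
G1 X77.52 Y132.85 F1242
G1 X77.52 Y108.76
G1 X30.89 Y108.76
G1 X30.89 Y132.85
M5
G0 X0.00 Y0.00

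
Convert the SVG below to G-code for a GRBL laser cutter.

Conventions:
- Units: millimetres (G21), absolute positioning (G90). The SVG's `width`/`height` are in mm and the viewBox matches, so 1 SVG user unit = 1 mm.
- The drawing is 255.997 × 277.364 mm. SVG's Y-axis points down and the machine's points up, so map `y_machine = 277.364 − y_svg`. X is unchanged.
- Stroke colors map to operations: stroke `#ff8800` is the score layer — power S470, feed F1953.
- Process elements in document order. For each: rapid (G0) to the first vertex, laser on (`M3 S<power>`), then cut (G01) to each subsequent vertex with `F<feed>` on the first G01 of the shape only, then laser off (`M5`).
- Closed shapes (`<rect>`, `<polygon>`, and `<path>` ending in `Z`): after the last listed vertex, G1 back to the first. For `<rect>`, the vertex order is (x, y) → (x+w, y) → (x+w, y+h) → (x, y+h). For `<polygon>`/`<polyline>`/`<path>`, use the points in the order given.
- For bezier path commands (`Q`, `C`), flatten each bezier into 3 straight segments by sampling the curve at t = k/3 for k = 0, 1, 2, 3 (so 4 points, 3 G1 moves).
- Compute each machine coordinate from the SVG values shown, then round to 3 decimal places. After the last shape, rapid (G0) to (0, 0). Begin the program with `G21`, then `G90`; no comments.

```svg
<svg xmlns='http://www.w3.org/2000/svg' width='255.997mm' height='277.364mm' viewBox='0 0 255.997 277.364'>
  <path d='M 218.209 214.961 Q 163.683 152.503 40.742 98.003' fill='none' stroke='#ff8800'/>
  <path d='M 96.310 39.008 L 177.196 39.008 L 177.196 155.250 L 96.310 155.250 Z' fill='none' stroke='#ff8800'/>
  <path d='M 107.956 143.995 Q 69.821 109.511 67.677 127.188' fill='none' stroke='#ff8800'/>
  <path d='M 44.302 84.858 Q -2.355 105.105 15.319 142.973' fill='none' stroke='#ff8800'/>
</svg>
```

Since the viewBox matches the mm dimensions, user units are millimetres directly. The only transform is the Y-flip y_m = 277.364 − y_svg.

Shape 1 is a quadratic bezier drawn with `<path>`. Its stroke #ff8800 means score at S470, F1953. After flipping Y the toolpath is (218.209,62.403) → (174.257,103.157) → (115.101,142.143) → (40.742,179.361).

Shape 2 is a rectangle drawn with `<path>`. Its stroke #ff8800 means score at S470, F1953. After flipping Y the toolpath is (96.310,238.356) → (177.196,238.356) → (177.196,122.114) → (96.310,122.114) → (96.310,238.356), returning to the start.

Shape 3 is a quadratic bezier drawn with `<path>`. Its stroke #ff8800 means score at S470, F1953. After flipping Y the toolpath is (107.956,133.369) → (86.532,150.563) → (73.105,156.165) → (67.677,150.176).

Shape 4 is a quadratic bezier drawn with `<path>`. Its stroke #ff8800 means score at S470, F1953. After flipping Y the toolpath is (44.302,192.506) → (20.345,177.050) → (10.684,157.678) → (15.319,134.391).

G21
G90
G0 X218.209 Y62.403
M3 S470
G01 X174.257 Y103.157 F1953
G01 X115.101 Y142.143
G01 X40.742 Y179.361
M5
G0 X96.310 Y238.356
M3 S470
G01 X177.196 Y238.356 F1953
G01 X177.196 Y122.114
G01 X96.310 Y122.114
G01 X96.310 Y238.356
M5
G0 X107.956 Y133.369
M3 S470
G01 X86.532 Y150.563 F1953
G01 X73.105 Y156.165
G01 X67.677 Y150.176
M5
G0 X44.302 Y192.506
M3 S470
G01 X20.345 Y177.050 F1953
G01 X10.684 Y157.678
G01 X15.319 Y134.391
M5
G0 X0.000 Y0.000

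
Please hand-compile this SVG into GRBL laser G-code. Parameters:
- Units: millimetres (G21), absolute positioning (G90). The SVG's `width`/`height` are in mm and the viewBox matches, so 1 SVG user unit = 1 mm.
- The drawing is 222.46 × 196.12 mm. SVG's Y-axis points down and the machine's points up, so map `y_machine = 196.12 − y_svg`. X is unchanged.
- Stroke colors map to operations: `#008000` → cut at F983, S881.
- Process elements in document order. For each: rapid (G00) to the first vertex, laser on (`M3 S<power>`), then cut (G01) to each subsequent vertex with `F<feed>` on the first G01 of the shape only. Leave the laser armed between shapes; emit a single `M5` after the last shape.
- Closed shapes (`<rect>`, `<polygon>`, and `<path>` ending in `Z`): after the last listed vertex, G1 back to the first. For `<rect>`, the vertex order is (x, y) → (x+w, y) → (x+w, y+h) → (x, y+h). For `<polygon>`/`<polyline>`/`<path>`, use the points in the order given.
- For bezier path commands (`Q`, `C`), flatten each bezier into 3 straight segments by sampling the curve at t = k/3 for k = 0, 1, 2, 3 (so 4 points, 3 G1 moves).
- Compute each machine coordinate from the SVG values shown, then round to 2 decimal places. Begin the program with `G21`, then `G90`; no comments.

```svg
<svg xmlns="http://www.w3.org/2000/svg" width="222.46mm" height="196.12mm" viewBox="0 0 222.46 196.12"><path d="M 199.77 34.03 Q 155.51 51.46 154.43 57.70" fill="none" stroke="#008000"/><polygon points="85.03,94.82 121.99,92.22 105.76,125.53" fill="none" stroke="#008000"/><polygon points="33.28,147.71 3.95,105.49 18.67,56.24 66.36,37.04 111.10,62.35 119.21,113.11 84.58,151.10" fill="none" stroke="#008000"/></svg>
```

viewBox `0 0 222.46 196.12` with mm width/height → 1 unit = 1 mm. Flip: y_m = 196.12 − y_svg.

**Shape 1** — `<path>` quadratic bezier, stroke `#008000` → cut (S881, F983). Control points (SVG): P0=(199.77,34.03), P1=(155.51,51.46), P2=(154.43,57.70); sampled at t=k/3. Machine vertices: (199.77,162.09) → (175.06,151.71) → (159.95,143.82) → (154.43,138.42). Open path.

**Shape 2** — `<polygon>` regular polygon, stroke `#008000` → cut (S881, F983). Machine vertices: (85.03,101.30) → (121.99,103.90) → (105.76,70.59) → (85.03,101.30). Closed: final G1 returns to the first vertex.

**Shape 3** — `<polygon>` regular polygon, stroke `#008000` → cut (S881, F983). Machine vertices: (33.28,48.41) → (3.95,90.63) → (18.67,139.88) → (66.36,159.08) → (111.10,133.77) → (119.21,83.01) → (84.58,45.02) → (33.28,48.41). Closed: final G1 returns to the first vertex.

G21
G90
G00 X199.77 Y162.09
M3 S881
G01 X175.06 Y151.71 F983
G01 X159.95 Y143.82
G01 X154.43 Y138.42
G00 X85.03 Y101.30
M3 S881
G01 X121.99 Y103.90 F983
G01 X105.76 Y70.59
G01 X85.03 Y101.30
G00 X33.28 Y48.41
M3 S881
G01 X3.95 Y90.63 F983
G01 X18.67 Y139.88
G01 X66.36 Y159.08
G01 X111.10 Y133.77
G01 X119.21 Y83.01
G01 X84.58 Y45.02
G01 X33.28 Y48.41
M5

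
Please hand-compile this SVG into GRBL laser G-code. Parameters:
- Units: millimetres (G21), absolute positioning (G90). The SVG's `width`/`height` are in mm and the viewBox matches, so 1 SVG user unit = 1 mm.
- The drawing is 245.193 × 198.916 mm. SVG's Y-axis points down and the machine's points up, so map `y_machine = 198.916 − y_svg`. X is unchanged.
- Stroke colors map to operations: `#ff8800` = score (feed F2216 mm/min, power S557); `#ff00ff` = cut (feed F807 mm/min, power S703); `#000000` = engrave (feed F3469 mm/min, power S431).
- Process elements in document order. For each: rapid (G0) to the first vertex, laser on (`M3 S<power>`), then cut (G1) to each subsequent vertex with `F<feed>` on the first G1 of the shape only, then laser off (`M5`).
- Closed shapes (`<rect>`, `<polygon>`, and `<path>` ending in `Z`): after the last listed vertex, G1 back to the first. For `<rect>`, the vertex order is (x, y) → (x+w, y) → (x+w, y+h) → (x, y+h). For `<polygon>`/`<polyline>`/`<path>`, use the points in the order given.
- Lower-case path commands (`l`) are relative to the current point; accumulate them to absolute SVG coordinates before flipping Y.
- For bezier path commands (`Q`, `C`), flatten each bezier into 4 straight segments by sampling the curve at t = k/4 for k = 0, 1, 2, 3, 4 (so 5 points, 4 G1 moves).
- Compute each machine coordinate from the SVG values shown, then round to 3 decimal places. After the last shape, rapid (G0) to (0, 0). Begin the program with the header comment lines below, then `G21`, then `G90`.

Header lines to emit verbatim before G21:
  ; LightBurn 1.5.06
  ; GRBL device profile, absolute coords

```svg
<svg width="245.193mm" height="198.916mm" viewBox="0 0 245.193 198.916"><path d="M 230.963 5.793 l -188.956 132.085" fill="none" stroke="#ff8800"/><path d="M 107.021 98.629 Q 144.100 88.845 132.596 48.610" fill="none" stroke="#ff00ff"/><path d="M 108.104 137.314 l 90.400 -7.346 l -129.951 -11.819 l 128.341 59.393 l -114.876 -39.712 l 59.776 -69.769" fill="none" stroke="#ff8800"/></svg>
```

viewBox `0 0 245.193 198.916` with mm width/height → 1 unit = 1 mm. Flip: y_m = 198.916 − y_svg.

**Shape 1** — `<path>` line segment, stroke `#ff8800` → score (S557, F2216). Machine vertices: (230.963,193.123) → (42.007,61.038). Open path.

**Shape 2** — `<path>` quadratic bezier, stroke `#ff00ff` → cut (S703, F807). Control points (SVG): P0=(107.021,98.629), P1=(144.100,88.845), P2=(132.596,48.610); sampled at t=k/4. Machine vertices: (107.021,100.287) → (122.524,107.082) → (131.954,117.684) → (135.312,132.092) → (132.596,150.306). Open path.

**Shape 3** — `<path>` open polyline, stroke `#ff8800` → score (S557, F2216). Machine vertices: (108.104,61.602) → (198.504,68.948) → (68.553,80.767) → (196.894,21.374) → (82.018,61.086) → (141.794,130.855). Open path.

; LightBurn 1.5.06
; GRBL device profile, absolute coords
G21
G90
G0 X230.963 Y193.123
M3 S557
G1 X42.007 Y61.038 F2216
M5
G0 X107.021 Y100.287
M3 S703
G1 X122.524 Y107.082 F807
G1 X131.954 Y117.684
G1 X135.312 Y132.092
G1 X132.596 Y150.306
M5
G0 X108.104 Y61.602
M3 S557
G1 X198.504 Y68.948 F2216
G1 X68.553 Y80.767
G1 X196.894 Y21.374
G1 X82.018 Y61.086
G1 X141.794 Y130.855
M5
G0 X0.000 Y0.000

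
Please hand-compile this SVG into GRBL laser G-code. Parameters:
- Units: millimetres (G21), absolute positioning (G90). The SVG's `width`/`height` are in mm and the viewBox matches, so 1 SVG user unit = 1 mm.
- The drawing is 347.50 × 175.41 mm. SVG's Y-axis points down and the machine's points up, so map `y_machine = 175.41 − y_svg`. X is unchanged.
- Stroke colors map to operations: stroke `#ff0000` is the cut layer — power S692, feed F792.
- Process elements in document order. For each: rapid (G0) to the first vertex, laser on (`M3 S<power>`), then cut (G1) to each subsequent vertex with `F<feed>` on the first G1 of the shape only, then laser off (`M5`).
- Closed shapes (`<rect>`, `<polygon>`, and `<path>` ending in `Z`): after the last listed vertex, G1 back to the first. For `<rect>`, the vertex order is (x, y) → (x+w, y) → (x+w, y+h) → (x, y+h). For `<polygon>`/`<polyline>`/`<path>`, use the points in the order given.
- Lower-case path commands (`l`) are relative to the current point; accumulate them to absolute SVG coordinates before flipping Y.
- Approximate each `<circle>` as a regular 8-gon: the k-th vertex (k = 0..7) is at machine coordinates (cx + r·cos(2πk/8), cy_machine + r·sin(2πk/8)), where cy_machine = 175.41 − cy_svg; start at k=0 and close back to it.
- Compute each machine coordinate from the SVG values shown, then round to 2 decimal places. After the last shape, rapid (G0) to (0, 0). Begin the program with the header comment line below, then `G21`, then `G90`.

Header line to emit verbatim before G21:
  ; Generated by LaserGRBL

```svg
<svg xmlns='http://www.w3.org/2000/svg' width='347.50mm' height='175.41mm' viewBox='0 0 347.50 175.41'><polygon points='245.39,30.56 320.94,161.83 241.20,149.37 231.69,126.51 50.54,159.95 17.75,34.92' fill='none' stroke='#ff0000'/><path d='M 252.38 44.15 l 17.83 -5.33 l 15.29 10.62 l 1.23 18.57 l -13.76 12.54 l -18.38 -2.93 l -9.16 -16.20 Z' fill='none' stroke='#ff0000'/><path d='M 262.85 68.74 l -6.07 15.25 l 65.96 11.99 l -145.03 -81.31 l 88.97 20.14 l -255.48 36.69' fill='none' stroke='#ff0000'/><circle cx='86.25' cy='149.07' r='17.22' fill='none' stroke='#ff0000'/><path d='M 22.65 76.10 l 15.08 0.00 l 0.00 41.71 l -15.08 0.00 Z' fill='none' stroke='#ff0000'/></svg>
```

viewBox `0 0 347.50 175.41` with mm width/height → 1 unit = 1 mm. Flip: y_m = 175.41 − y_svg.

**Shape 1** — `<polygon>` closed polygon, stroke `#ff0000` → cut (S692, F792). Machine vertices: (245.39,144.85) → (320.94,13.58) → (241.20,26.04) → (231.69,48.90) → (50.54,15.46) → (17.75,140.49) → (245.39,144.85). Closed: final G1 returns to the first vertex.

**Shape 2** — `<path>` regular polygon, stroke `#ff0000` → cut (S692, F792). Machine vertices: (252.38,131.26) → (270.21,136.59) → (285.50,125.97) → (286.73,107.40) → (272.97,94.86) → (254.59,97.79) → (245.43,113.99) → (252.38,131.26). Closed: final G1 returns to the first vertex.

**Shape 3** — `<path>` open polyline, stroke `#ff0000` → cut (S692, F792). Machine vertices: (262.85,106.67) → (256.78,91.42) → (322.74,79.43) → (177.71,160.74) → (266.68,140.60) → (11.20,103.91). Open path.

**Shape 4** — `<circle>` circle, stroke `#ff0000` → cut (S692, F792). Machine vertices: (103.47,26.34) → (98.43,38.52) → (86.25,43.56) → (74.07,38.52) → (69.03,26.34) → (74.07,14.16) → (86.25,9.12) → (98.43,14.16) → (103.47,26.34). Closed: final G1 returns to the first vertex.

**Shape 5** — `<path>` rectangle, stroke `#ff0000` → cut (S692, F792). Machine vertices: (22.65,99.31) → (37.73,99.31) → (37.73,57.60) → (22.65,57.60) → (22.65,99.31). Closed: final G1 returns to the first vertex.

; Generated by LaserGRBL
G21
G90
G0 X245.39 Y144.85
M3 S692
G1 X320.94 Y13.58 F792
G1 X241.20 Y26.04
G1 X231.69 Y48.90
G1 X50.54 Y15.46
G1 X17.75 Y140.49
G1 X245.39 Y144.85
M5
G0 X252.38 Y131.26
M3 S692
G1 X270.21 Y136.59 F792
G1 X285.50 Y125.97
G1 X286.73 Y107.40
G1 X272.97 Y94.86
G1 X254.59 Y97.79
G1 X245.43 Y113.99
G1 X252.38 Y131.26
M5
G0 X262.85 Y106.67
M3 S692
G1 X256.78 Y91.42 F792
G1 X322.74 Y79.43
G1 X177.71 Y160.74
G1 X266.68 Y140.60
G1 X11.20 Y103.91
M5
G0 X103.47 Y26.34
M3 S692
G1 X98.43 Y38.52 F792
G1 X86.25 Y43.56
G1 X74.07 Y38.52
G1 X69.03 Y26.34
G1 X74.07 Y14.16
G1 X86.25 Y9.12
G1 X98.43 Y14.16
G1 X103.47 Y26.34
M5
G0 X22.65 Y99.31
M3 S692
G1 X37.73 Y99.31 F792
G1 X37.73 Y57.60
G1 X22.65 Y57.60
G1 X22.65 Y99.31
M5
G0 X0.00 Y0.00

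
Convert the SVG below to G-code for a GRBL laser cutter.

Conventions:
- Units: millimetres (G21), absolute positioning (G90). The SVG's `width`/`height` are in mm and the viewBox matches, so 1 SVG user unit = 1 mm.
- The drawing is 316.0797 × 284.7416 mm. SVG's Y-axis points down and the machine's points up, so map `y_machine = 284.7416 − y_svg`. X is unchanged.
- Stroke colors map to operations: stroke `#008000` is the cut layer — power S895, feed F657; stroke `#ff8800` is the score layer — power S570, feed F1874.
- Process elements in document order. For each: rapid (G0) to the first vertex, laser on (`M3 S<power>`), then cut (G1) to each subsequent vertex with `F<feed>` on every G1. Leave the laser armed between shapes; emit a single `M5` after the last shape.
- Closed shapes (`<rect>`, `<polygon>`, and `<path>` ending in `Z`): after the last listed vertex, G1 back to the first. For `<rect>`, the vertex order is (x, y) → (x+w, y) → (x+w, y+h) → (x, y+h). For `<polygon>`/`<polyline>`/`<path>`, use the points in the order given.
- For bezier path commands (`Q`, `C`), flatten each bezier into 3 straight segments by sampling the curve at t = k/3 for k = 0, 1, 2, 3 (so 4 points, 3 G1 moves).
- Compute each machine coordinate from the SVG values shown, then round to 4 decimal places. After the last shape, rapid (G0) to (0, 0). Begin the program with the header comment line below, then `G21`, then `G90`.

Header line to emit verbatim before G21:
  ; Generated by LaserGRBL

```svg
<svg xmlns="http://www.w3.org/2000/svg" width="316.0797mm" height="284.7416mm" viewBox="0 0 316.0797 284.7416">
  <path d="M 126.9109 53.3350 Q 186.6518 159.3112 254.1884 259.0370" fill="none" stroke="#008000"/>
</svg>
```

; Generated by LaserGRBL
G21
G90
G0 X126.9109 Y231.4066
M3 S895
G1 X167.6044 Y161.4503 F657
G1 X210.0302 Y92.8830 F657
G1 X254.1884 Y25.7046 F657
M5
G0 X0.0000 Y0.0000

1 u = 1 mm; y_m = 284.7416 − y.

[1] `<path>` quadratic bezier, #008000→cut S895 F657: (126.9109,231.4066) → (167.6044,161.4503) → (210.0302,92.8830) → (254.1884,25.7046)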